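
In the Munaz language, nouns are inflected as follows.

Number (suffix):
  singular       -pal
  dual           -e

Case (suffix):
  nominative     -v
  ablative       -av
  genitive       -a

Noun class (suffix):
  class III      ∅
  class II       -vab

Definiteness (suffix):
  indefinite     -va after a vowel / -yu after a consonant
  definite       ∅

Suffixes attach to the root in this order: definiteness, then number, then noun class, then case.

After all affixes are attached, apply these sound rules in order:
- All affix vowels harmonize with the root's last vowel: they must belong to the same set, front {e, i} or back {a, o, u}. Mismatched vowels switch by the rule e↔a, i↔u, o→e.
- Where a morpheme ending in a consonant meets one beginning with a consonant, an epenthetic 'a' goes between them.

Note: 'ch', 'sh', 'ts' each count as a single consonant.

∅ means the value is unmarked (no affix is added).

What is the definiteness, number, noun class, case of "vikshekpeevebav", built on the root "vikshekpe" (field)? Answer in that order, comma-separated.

Segment: vikshekpe-e-vab-v.
definiteness: ∅ → definite.
number: -e → dual.
noun class: -vab → class II.
case: -v → nominative.

definite, dual, class II, nominative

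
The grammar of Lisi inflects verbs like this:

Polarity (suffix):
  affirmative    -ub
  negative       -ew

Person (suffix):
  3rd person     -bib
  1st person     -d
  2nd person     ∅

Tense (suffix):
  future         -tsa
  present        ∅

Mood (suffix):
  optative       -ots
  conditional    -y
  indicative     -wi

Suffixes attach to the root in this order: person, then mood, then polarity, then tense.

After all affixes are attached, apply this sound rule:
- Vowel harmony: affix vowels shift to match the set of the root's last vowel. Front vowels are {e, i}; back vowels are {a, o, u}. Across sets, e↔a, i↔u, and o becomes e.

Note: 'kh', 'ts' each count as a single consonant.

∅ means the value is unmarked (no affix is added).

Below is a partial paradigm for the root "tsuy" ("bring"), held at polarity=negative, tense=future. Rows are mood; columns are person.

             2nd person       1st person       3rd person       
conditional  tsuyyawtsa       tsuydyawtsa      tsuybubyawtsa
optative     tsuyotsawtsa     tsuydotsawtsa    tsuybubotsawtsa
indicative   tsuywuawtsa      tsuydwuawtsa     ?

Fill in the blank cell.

Attach person 3rd person -bib → tsuybib.
Attach mood indicative -wi → tsuybibwi.
Attach polarity negative -ew → tsuybibwiew.
Attach tense future -tsa → tsuybibwiewtsa.
Apply vowel harmony: tsuybibwiewtsa → tsuybubwuawtsa.

tsuybubwuawtsa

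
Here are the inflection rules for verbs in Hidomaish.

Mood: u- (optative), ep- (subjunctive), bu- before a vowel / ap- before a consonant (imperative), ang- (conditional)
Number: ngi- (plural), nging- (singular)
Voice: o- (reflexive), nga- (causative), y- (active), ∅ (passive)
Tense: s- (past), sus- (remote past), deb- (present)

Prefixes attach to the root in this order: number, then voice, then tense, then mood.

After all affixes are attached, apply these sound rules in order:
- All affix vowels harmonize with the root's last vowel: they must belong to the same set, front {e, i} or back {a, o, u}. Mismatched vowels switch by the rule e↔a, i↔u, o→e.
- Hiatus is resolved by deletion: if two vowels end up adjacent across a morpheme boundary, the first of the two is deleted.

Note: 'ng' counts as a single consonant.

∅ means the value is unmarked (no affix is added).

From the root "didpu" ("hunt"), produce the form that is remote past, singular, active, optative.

Attach number singular nging- → ngingdidpu.
Attach voice active y- → yngingdidpu.
Attach tense remote past sus- → susyngingdidpu.
Attach mood optative u- → ususyngingdidpu.
Apply vowel harmony: ususyngingdidpu → ususyngungdidpu.
Vowel deletion: no change.

ususyngungdidpu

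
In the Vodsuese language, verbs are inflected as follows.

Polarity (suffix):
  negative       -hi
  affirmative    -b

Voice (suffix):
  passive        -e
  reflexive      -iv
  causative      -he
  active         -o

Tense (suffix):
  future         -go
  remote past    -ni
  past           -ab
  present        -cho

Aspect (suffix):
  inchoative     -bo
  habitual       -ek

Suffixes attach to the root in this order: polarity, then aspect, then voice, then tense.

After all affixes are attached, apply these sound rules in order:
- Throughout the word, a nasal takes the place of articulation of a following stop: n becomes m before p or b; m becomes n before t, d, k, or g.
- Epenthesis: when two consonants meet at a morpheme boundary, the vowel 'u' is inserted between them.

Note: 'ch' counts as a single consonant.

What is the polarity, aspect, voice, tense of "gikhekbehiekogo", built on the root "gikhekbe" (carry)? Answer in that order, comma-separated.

negative, habitual, active, future

Segment: gikhekbe-hi-ek-o-go.
polarity: -hi → negative.
aspect: -ek → habitual.
voice: -o → active.
tense: -go → future.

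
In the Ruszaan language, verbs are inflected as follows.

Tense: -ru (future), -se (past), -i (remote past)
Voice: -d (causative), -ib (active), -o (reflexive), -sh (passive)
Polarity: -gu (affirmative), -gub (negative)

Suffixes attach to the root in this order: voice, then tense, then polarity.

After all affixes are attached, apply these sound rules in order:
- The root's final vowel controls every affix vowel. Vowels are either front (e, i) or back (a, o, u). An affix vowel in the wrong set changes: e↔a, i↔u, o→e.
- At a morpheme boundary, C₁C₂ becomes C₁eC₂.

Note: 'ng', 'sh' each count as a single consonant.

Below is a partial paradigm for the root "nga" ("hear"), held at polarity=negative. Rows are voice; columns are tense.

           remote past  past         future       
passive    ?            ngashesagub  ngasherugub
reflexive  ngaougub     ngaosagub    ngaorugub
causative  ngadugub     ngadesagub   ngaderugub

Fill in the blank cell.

Attach voice passive -sh → ngash.
Attach tense remote past -i → ngashi.
Attach polarity negative -gub → ngashigub.
Apply vowel harmony: ngashigub → ngashugub.
Epenthesis: no change.

ngashugub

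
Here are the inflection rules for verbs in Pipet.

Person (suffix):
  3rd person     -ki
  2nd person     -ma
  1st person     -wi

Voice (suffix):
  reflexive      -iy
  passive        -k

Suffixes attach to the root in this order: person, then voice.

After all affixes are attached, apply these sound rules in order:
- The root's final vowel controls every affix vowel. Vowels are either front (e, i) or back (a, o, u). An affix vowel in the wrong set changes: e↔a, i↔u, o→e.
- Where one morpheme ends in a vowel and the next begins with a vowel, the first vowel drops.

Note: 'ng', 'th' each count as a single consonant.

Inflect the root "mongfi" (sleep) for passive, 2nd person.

mongfimek

Attach person 2nd person -ma → mongfima.
Attach voice passive -k → mongfimak.
Apply vowel harmony: mongfimak → mongfimek.
Vowel deletion: no change.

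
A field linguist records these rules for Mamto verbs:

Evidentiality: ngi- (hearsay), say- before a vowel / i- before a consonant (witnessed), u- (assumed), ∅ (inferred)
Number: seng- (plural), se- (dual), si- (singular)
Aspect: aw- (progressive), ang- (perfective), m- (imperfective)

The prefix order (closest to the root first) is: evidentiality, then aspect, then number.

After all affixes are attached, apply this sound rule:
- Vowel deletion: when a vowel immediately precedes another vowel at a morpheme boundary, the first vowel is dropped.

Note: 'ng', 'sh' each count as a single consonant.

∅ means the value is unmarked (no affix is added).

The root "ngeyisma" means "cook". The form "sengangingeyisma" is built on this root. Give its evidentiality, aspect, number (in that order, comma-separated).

Segment: seng-ang-i-ngeyisma.
evidentiality: say/i- → witnessed.
aspect: ang- → perfective.
number: seng- → plural.

witnessed, perfective, plural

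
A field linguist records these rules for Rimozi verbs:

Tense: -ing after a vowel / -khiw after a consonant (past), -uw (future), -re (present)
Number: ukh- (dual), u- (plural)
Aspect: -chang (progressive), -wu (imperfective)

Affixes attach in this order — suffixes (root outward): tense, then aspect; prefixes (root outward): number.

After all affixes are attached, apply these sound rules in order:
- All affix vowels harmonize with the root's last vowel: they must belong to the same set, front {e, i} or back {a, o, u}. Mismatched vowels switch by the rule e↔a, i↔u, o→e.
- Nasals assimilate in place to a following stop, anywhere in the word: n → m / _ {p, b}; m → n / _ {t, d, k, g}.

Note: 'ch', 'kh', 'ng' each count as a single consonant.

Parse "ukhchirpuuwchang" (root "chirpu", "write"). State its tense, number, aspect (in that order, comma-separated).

Segment: ukh-chirpu-uw-chang.
tense: -uw → future.
number: ukh- → dual.
aspect: -chang → progressive.

future, dual, progressive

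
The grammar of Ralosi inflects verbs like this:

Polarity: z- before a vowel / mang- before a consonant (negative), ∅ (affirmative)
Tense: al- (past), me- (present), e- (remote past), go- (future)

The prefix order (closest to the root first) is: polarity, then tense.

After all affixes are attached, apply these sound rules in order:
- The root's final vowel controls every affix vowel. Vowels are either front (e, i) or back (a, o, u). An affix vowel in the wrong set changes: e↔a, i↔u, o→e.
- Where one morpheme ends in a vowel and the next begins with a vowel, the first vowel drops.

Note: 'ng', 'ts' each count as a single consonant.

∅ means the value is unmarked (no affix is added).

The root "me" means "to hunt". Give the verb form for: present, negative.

memengme

Attach polarity negative mang- (before consonant 'm') → mangme.
Attach tense present me- → memangme.
Apply vowel harmony: memangme → memengme.
Vowel deletion: no change.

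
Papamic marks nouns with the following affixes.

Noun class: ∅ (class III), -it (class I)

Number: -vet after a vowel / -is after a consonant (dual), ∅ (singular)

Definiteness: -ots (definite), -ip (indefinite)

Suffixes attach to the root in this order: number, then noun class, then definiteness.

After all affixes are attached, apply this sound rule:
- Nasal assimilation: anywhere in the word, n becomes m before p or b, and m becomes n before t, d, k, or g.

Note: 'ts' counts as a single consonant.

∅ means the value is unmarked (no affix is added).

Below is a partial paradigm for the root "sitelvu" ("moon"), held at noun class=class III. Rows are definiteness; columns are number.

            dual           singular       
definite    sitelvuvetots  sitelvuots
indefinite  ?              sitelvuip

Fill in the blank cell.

sitelvuvetip

Attach number dual -vet (after vowel 'u') → sitelvuvet.
noun class = class III: zero marking, form stays sitelvuvet.
Attach definiteness indefinite -ip → sitelvuvetip.
Nasal assimilation: no change.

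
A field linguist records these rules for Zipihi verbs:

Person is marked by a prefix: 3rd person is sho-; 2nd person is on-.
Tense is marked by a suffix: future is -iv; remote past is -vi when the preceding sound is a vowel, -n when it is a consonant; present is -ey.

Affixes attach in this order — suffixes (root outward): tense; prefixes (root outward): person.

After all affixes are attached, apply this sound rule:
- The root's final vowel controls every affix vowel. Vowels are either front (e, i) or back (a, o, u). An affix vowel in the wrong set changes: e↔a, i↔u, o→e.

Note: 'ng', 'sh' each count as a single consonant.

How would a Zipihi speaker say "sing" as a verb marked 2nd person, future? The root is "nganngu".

Attach tense future -iv → ngannguiv.
Attach person 2nd person on- → onngannguiv.
Apply vowel harmony: onngannguiv → onngannguuv.

onngannguuv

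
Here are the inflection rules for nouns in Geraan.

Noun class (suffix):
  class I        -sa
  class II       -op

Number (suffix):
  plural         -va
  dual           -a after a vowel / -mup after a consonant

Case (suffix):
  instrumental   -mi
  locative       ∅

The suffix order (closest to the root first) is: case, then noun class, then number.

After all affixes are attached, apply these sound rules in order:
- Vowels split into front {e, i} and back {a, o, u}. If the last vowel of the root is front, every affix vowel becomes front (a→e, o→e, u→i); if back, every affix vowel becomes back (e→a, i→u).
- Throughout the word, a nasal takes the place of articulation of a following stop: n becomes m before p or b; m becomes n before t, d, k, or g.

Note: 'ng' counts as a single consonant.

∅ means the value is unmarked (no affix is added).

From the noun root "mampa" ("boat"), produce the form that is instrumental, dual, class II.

mampamuopmup

Attach case instrumental -mi → mampami.
Attach noun class class II -op → mampamiop.
Attach number dual -mup (after consonant 'p') → mampamiopmup.
Apply vowel harmony: mampamiopmup → mampamuopmup.
Nasal assimilation: no change.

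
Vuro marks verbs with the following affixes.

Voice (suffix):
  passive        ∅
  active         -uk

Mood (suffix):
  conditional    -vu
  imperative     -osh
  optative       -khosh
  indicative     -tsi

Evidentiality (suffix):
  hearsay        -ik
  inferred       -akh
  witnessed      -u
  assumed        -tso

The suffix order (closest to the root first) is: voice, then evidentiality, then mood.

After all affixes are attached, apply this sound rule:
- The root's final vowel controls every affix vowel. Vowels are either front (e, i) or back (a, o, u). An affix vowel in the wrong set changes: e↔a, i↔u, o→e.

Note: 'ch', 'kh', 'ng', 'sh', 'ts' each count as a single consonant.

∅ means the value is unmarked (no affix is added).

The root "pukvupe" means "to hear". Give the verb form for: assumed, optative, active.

Attach voice active -uk → pukvupeuk.
Attach evidentiality assumed -tso → pukvupeuktso.
Attach mood optative -khosh → pukvupeuktsokhosh.
Apply vowel harmony: pukvupeuktsokhosh → pukvupeiktsekhesh.

pukvupeiktsekhesh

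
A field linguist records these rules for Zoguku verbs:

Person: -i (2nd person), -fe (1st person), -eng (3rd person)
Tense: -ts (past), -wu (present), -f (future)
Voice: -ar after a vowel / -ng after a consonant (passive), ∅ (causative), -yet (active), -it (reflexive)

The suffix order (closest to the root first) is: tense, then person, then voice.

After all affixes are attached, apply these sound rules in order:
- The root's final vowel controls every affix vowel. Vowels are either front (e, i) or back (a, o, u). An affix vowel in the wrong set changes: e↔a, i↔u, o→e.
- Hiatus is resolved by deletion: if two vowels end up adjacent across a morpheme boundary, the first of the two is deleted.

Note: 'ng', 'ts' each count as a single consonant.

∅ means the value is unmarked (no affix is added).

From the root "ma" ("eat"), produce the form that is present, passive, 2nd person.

mawar

Attach tense present -wu → mawu.
Attach person 2nd person -i → mawui.
Attach voice passive -ar (after vowel 'i') → mawuiar.
Apply vowel harmony: mawuiar → mawuuar.
Apply vowel deletion: mawuuar → mawar.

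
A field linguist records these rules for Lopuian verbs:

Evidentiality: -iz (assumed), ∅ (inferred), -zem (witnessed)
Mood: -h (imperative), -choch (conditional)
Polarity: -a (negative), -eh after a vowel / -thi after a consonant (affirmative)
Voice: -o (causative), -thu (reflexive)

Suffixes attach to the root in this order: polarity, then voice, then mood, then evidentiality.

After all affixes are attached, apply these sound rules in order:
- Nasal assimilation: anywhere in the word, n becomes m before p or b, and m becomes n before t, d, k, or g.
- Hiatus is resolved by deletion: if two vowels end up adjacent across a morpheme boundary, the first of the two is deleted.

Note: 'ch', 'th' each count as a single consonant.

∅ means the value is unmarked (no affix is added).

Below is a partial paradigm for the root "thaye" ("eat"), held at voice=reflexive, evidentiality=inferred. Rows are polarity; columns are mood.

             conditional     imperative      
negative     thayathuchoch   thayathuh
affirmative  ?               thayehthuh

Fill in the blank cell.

thayehthuchoch

Attach polarity affirmative -eh (after vowel 'e') → thayeeh.
Attach voice reflexive -thu → thayeehthu.
Attach mood conditional -choch → thayeehthuchoch.
evidentiality = inferred: zero marking, form stays thayeehthuchoch.
Nasal assimilation: no change.
Apply vowel deletion: thayeehthuchoch → thayehthuchoch.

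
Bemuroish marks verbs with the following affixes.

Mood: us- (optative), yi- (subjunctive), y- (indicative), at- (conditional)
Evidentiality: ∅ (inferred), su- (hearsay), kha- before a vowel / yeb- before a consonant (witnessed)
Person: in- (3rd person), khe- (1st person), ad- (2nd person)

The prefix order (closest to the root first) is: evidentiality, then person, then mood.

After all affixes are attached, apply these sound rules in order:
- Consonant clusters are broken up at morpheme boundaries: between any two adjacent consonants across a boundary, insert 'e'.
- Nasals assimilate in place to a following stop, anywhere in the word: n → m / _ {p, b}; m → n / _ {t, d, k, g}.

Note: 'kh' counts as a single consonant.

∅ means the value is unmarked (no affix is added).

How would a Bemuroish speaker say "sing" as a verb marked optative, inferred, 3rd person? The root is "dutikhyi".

evidentiality = inferred: zero marking, form stays dutikhyi.
Attach person 3rd person in- → indutikhyi.
Attach mood optative us- → usindutikhyi.
Apply epenthesis: usindutikhyi → usinedutikhyi.
Nasal assimilation: no change.

usinedutikhyi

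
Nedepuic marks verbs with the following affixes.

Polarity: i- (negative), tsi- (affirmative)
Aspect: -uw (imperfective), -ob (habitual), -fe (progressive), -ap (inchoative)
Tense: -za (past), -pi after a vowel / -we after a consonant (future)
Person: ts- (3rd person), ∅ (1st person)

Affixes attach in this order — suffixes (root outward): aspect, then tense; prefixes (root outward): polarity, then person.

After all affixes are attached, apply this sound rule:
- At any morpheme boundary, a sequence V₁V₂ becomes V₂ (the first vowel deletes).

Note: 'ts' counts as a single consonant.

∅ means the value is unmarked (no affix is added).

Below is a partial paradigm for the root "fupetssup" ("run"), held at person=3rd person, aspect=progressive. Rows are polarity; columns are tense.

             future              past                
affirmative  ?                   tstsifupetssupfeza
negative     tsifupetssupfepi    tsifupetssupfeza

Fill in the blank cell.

tstsifupetssupfepi

Attach polarity affirmative tsi- → tsifupetssup.
Attach person 3rd person ts- → tstsifupetssup.
Attach aspect progressive -fe → tstsifupetssupfe.
Attach tense future -pi (after vowel 'e') → tstsifupetssupfepi.
Vowel deletion: no change.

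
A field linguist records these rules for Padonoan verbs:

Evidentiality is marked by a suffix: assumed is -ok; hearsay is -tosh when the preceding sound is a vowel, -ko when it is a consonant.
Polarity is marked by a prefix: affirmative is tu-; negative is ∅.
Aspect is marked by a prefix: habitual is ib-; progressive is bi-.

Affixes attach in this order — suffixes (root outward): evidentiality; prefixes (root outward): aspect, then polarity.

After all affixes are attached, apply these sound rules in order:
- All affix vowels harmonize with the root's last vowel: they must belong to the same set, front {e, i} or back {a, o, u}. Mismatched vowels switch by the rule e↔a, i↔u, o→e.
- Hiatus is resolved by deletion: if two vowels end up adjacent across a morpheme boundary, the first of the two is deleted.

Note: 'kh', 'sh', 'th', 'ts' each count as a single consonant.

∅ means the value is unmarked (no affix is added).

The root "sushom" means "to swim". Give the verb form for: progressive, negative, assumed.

Attach aspect progressive bi- → bisushom.
Attach evidentiality assumed -ok → bisushomok.
polarity = negative: zero marking, form stays bisushomok.
Apply vowel harmony: bisushomok → busushomok.
Vowel deletion: no change.

busushomok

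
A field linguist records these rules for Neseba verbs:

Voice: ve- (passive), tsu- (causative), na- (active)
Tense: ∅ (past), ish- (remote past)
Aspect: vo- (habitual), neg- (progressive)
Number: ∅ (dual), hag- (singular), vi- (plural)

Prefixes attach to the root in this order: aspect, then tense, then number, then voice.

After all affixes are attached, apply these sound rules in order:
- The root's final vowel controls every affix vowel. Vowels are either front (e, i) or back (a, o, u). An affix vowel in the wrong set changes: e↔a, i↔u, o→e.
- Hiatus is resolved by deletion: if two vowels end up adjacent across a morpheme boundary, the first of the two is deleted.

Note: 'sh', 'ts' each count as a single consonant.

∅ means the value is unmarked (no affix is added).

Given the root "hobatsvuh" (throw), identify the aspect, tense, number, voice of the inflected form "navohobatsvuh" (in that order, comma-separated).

habitual, past, dual, active

Segment: na-vo-hobatsvuh.
aspect: vo- → habitual.
tense: ∅ → past.
number: ∅ → dual.
voice: na- → active.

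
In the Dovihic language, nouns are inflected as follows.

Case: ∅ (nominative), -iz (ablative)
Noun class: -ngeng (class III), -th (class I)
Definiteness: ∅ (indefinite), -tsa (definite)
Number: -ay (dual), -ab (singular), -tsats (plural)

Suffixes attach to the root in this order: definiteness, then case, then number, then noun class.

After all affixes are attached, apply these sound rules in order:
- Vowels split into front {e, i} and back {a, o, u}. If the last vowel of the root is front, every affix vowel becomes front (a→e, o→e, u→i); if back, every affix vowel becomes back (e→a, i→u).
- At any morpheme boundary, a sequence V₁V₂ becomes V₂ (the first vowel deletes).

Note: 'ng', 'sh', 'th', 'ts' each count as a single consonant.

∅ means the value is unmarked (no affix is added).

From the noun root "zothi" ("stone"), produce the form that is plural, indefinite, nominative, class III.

definiteness = indefinite: zero marking, form stays zothi.
case = nominative: zero marking, form stays zothi.
Attach number plural -tsats → zothitsats.
Attach noun class class III -ngeng → zothitsatsngeng.
Apply vowel harmony: zothitsatsngeng → zothitsetsngeng.
Vowel deletion: no change.

zothitsetsngeng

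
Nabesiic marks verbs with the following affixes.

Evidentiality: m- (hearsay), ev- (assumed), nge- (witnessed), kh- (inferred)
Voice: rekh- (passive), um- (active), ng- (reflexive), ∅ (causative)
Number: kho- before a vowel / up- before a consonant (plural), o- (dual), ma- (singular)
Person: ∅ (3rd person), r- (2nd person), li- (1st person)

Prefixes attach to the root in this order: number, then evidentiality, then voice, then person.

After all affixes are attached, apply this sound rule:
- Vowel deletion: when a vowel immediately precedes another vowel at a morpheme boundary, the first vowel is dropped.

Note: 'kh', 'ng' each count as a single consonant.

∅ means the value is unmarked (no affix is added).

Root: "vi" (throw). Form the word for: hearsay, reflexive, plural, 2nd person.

rngmupvi

Attach number plural up- (before consonant 'v') → upvi.
Attach evidentiality hearsay m- → mupvi.
Attach voice reflexive ng- → ngmupvi.
Attach person 2nd person r- → rngmupvi.
Vowel deletion: no change.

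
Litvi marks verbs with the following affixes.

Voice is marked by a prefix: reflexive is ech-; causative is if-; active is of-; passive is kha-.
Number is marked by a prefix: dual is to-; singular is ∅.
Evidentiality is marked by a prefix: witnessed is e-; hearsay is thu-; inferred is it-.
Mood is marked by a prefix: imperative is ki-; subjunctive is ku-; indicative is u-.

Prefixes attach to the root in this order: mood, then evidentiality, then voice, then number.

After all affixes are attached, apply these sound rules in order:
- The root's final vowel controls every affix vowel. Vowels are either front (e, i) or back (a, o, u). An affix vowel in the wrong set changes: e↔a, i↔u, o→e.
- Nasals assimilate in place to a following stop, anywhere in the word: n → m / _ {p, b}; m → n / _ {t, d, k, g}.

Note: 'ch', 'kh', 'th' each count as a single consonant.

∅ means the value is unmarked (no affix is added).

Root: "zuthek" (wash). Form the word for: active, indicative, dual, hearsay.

Attach mood indicative u- → uzuthek.
Attach evidentiality hearsay thu- → thuuzuthek.
Attach voice active of- → ofthuuzuthek.
Attach number dual to- → toofthuuzuthek.
Apply vowel harmony: toofthuuzuthek → teefthiizuthek.
Nasal assimilation: no change.

teefthiizuthek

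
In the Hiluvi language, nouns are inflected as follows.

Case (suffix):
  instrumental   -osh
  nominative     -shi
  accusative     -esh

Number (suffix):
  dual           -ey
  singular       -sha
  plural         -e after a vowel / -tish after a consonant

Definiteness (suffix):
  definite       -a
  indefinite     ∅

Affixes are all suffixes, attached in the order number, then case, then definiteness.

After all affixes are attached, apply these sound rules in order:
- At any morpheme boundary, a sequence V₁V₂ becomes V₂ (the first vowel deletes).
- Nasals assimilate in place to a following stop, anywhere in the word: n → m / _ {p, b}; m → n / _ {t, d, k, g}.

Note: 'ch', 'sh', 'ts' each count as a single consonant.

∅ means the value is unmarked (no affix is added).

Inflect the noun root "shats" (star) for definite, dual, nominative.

shatseysha

Attach number dual -ey → shatsey.
Attach case nominative -shi → shatseyshi.
Attach definiteness definite -a → shatseyshia.
Apply vowel deletion: shatseyshia → shatseysha.
Nasal assimilation: no change.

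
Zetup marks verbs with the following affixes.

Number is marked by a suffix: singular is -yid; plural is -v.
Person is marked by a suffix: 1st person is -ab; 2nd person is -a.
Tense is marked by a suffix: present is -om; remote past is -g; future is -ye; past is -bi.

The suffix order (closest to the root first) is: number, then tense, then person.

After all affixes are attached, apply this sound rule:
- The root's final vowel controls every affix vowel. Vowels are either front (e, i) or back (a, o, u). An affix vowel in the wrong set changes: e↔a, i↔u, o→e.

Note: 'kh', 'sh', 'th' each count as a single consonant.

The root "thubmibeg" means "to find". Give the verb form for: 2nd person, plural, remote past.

thubmibegvge

Attach number plural -v → thubmibegv.
Attach tense remote past -g → thubmibegvg.
Attach person 2nd person -a → thubmibegvga.
Apply vowel harmony: thubmibegvga → thubmibegvge.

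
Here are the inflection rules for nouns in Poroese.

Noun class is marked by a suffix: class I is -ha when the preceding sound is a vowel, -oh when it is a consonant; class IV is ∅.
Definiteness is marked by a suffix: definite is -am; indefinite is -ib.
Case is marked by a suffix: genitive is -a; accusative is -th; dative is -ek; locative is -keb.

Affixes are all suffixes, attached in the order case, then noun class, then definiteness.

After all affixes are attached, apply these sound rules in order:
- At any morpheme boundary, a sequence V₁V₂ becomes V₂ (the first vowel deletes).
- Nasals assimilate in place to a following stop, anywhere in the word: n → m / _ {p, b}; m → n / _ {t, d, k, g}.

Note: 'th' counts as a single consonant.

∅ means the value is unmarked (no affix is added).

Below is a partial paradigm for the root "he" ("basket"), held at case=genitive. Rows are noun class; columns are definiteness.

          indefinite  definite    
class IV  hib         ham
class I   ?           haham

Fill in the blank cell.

hahib

Attach case genitive -a → hea.
Attach noun class class I -ha (after vowel 'a') → heaha.
Attach definiteness indefinite -ib → heahaib.
Apply vowel deletion: heahaib → hahib.
Nasal assimilation: no change.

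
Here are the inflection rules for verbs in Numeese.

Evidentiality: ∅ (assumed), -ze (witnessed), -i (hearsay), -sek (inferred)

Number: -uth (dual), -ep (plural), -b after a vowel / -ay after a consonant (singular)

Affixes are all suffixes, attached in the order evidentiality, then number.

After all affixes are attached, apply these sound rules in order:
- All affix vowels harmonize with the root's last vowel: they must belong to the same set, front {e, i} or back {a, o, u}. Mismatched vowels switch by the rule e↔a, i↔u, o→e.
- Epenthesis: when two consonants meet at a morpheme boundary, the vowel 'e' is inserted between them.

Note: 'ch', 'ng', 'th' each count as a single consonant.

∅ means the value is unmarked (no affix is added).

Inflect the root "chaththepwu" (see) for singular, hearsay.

chaththepwuub

Attach evidentiality hearsay -i → chaththepwui.
Attach number singular -b (after vowel 'i') → chaththepwuib.
Apply vowel harmony: chaththepwuib → chaththepwuub.
Epenthesis: no change.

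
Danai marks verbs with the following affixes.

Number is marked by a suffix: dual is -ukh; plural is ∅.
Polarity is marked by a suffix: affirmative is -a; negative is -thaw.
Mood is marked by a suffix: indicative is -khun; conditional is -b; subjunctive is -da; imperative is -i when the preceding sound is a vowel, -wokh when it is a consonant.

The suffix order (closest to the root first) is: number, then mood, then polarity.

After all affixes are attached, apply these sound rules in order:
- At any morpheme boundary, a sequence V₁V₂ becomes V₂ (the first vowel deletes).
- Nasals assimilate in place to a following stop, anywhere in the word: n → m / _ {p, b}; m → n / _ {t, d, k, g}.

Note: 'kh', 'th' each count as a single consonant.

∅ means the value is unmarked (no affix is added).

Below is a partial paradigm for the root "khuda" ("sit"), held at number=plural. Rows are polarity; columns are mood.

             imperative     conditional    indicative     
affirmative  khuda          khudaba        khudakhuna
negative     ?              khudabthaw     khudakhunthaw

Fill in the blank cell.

number = plural: zero marking, form stays khuda.
Attach mood imperative -i (after vowel 'a') → khudai.
Attach polarity negative -thaw → khudaithaw.
Apply vowel deletion: khudaithaw → khudithaw.
Nasal assimilation: no change.

khudithaw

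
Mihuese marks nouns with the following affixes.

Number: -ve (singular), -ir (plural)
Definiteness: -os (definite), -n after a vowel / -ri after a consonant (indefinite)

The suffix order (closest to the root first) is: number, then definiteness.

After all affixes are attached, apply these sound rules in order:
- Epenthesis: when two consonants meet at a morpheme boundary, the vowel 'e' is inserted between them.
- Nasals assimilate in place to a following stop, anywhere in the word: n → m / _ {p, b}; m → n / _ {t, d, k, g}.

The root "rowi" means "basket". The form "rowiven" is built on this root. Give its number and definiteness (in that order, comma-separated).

Segment: rowi-ve-n.
number: -ve → singular.
definiteness: -n/ri → indefinite.

singular, indefinite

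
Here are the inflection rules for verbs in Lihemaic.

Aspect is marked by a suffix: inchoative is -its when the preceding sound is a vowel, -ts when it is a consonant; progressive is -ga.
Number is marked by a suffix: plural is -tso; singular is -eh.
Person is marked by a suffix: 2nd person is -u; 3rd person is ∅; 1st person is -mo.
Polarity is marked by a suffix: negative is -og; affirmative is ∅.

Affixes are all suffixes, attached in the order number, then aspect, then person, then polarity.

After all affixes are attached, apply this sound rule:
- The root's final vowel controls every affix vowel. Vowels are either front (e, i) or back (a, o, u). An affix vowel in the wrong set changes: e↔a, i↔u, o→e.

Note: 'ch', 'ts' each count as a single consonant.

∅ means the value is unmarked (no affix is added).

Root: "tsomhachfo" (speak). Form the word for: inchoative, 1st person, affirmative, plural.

tsomhachfotsoutsmo

Attach number plural -tso → tsomhachfotso.
Attach aspect inchoative -its (after vowel 'o') → tsomhachfotsoits.
Attach person 1st person -mo → tsomhachfotsoitsmo.
polarity = affirmative: zero marking, form stays tsomhachfotsoitsmo.
Apply vowel harmony: tsomhachfotsoitsmo → tsomhachfotsoutsmo.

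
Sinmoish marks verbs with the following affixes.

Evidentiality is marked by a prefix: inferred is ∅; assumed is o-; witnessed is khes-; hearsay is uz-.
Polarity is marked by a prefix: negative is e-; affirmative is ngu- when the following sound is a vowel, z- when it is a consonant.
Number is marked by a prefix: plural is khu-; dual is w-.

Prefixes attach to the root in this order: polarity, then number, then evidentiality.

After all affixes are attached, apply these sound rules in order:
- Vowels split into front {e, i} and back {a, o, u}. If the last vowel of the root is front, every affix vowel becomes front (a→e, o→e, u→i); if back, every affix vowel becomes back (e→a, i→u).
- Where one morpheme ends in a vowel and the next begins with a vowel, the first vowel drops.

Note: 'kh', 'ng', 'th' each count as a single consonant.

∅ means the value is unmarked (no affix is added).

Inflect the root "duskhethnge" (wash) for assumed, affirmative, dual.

ewzduskhethnge

Attach polarity affirmative z- (before consonant 'd') → zduskhethnge.
Attach number dual w- → wzduskhethnge.
Attach evidentiality assumed o- → owzduskhethnge.
Apply vowel harmony: owzduskhethnge → ewzduskhethnge.
Vowel deletion: no change.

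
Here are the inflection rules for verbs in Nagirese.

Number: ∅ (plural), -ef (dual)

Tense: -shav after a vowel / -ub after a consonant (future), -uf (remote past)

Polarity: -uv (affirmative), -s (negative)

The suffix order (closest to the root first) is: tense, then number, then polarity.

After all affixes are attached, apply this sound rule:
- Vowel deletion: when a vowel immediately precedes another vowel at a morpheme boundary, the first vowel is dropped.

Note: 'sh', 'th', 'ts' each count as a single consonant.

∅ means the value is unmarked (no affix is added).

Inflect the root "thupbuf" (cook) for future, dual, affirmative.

thupbufubefuv

Attach tense future -ub (after consonant 'f') → thupbufub.
Attach number dual -ef → thupbufubef.
Attach polarity affirmative -uv → thupbufubefuv.
Vowel deletion: no change.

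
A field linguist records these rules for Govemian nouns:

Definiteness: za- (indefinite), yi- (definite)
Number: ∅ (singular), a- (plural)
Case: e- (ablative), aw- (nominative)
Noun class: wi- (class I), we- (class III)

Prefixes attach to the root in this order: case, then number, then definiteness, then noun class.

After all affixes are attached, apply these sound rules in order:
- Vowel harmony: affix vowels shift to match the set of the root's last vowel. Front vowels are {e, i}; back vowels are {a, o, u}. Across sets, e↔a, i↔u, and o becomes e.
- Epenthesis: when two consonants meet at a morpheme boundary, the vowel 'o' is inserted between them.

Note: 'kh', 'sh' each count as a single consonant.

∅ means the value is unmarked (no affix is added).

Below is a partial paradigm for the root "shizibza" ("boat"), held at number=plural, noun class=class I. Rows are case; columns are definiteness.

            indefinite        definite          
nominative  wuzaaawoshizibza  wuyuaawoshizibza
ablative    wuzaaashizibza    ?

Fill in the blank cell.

wuyuaashizibza

Attach case ablative e- → eshizibza.
Attach number plural a- → aeshizibza.
Attach definiteness definite yi- → yiaeshizibza.
Attach noun class class I wi- → wiyiaeshizibza.
Apply vowel harmony: wiyiaeshizibza → wuyuaashizibza.
Epenthesis: no change.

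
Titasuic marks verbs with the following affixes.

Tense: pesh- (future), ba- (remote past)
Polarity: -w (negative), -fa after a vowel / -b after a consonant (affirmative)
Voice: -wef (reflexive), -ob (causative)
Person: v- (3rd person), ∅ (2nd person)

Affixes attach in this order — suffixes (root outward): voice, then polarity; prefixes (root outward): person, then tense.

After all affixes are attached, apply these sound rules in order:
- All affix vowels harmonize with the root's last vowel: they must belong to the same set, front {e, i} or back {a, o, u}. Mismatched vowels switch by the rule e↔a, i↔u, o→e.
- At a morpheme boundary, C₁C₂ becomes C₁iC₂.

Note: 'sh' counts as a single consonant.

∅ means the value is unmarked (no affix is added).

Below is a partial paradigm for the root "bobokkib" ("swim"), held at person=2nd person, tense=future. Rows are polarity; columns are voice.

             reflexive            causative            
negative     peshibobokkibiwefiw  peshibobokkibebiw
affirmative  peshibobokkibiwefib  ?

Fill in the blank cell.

peshibobokkibebib

person = 2nd person: zero marking, form stays bobokkib.
Attach tense future pesh- → peshbobokkib.
Attach voice causative -ob → peshbobokkibob.
Attach polarity affirmative -b (after consonant 'b') → peshbobokkibobb.
Apply vowel harmony: peshbobokkibobb → peshbobokkibebb.
Apply epenthesis: peshbobokkibebb → peshibobokkibebib.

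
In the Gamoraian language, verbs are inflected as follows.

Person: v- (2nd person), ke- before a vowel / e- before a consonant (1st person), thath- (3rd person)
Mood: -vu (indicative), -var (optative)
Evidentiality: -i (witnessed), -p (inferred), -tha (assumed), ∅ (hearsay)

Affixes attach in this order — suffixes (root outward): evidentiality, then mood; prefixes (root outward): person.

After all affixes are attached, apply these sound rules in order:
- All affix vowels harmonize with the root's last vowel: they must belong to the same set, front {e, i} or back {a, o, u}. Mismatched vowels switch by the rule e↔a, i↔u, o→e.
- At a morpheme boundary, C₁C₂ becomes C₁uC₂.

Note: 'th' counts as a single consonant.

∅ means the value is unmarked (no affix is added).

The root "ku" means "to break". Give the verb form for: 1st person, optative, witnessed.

akuuvar

Attach evidentiality witnessed -i → kui.
Attach mood optative -var → kuivar.
Attach person 1st person e- (before consonant 'k') → ekuivar.
Apply vowel harmony: ekuivar → akuuvar.
Epenthesis: no change.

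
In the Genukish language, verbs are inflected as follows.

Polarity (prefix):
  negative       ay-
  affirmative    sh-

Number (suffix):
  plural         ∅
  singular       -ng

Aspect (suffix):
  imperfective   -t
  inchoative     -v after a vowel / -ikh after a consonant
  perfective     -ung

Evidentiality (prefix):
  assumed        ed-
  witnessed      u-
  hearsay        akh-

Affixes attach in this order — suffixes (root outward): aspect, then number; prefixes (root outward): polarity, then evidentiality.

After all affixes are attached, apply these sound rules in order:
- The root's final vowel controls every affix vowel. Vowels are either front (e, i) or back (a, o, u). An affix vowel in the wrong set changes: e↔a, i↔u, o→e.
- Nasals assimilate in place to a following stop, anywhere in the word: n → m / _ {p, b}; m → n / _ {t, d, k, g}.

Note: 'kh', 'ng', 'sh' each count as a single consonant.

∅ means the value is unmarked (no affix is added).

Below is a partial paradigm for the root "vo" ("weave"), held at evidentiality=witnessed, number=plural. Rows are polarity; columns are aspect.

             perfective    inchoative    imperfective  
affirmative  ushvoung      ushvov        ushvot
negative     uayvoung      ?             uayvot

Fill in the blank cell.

uayvov

Attach polarity negative ay- → ayvo.
Attach aspect inchoative -v (after vowel 'o') → ayvov.
Attach evidentiality witnessed u- → uayvov.
number = plural: zero marking, form stays uayvov.
Vowel harmony: no change.
Nasal assimilation: no change.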